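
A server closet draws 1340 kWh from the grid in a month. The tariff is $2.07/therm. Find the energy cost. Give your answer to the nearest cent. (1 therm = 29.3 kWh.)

$94.67

1340 kWh × (0.03413 therm/kWh) = 45.73 therm
Cost = 45.73 therm × $2.07/therm = $94.67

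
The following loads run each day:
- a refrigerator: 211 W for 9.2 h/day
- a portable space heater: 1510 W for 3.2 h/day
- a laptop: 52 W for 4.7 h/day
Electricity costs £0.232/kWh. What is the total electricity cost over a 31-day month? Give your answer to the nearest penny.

refrigerator: 211 W × 9.2 h × 31 d = 60,177 Wh = 60.18 kWh
portable space heater: 1510 W × 3.2 h × 31 d = 149,792 Wh = 149.8 kWh
laptop: 52 W × 4.7 h × 31 d = 7,576 Wh = 7.576 kWh
Total energy = 60.18 + 149.8 + 7.576 = 217.5 kWh
Cost = 217.5 kWh × £0.232 = £50.47

£50.47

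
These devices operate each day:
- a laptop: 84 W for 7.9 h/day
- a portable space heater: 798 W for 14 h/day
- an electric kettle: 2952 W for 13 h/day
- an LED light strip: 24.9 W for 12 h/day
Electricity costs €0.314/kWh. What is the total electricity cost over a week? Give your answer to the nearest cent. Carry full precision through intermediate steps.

€111.02

laptop: 84 W × 7.9 h × 7 d = 4,645 Wh = 4.645 kWh
portable space heater: 798 W × 14 h × 7 d = 78,204 Wh = 78.2 kWh
electric kettle: 2952 W × 13 h × 7 d = 268,632 Wh = 268.6 kWh
LED light strip: 24.9 W × 12 h × 7 d = 2,092 Wh = 2.092 kWh
Total energy = 4.645 + 78.2 + 268.6 + 2.092 = 353.6 kWh
Cost = 353.6 kWh × €0.314 = €111.02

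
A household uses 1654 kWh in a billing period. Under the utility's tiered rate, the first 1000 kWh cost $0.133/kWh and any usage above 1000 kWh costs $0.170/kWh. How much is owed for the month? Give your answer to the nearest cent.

$244.18

First 1000 kWh × $0.133 = $133.00
Remaining 654 kWh × $0.170 = $111.18
Total = $244.18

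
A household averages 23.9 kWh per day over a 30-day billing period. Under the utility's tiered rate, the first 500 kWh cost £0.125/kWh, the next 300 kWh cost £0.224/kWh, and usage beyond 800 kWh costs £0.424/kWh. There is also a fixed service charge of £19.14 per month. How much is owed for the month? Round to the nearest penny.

£130.25

Usage = 23.9 kWh/day × 30 days = 717 kWh
First 500 kWh × £0.125 = £62.50
Next 217 kWh × £0.224 = £48.61
Remaining tier: 0 kWh (not reached)
Energy charge = £111.11; + service £19.14 = £130.25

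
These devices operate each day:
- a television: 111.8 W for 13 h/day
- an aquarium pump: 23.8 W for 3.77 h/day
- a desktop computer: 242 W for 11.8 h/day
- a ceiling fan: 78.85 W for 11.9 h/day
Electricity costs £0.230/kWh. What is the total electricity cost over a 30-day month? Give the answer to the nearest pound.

television: 111.8 W × 13 h × 30 d = 43,602 Wh = 43.6 kWh
aquarium pump: 23.8 W × 3.77 h × 30 d = 2,692 Wh = 2.692 kWh
desktop computer: 242 W × 11.8 h × 30 d = 85,668 Wh = 85.67 kWh
ceiling fan: 78.85 W × 11.9 h × 30 d = 28,149 Wh = 28.15 kWh
Total energy = 43.6 + 2.692 + 85.67 + 28.15 = 160.1 kWh
Cost = 160.1 kWh × £0.230 = £36.83 ≈ £37

£37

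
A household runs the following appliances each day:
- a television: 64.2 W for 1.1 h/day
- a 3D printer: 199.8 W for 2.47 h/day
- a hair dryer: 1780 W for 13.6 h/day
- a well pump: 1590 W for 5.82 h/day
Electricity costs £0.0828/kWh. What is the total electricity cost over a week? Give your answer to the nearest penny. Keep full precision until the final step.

television: 64.2 W × 1.1 h × 7 d = 494 Wh = 0.4943 kWh
3D printer: 199.8 W × 2.47 h × 7 d = 3,455 Wh = 3.455 kWh
hair dryer: 1780 W × 13.6 h × 7 d = 169,456 Wh = 169.5 kWh
well pump: 1590 W × 5.82 h × 7 d = 64,777 Wh = 64.78 kWh
Total energy = 0.4943 + 3.455 + 169.5 + 64.78 = 238.2 kWh
Cost = 238.2 kWh × £0.0828 = £19.72

£19.72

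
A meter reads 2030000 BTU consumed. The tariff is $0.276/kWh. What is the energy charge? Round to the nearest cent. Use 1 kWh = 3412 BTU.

2030000 BTU × (0.00029308 kWh/BTU) = 595 kWh
Cost = 595 kWh × $0.276/kWh = $164.21

$164.21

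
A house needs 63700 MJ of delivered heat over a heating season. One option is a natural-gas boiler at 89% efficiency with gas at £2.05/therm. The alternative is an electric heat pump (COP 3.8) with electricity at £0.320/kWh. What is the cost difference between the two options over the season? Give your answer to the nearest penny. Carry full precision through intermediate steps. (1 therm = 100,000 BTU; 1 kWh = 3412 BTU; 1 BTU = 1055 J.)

£99.44

Heat load = 63700 MJ = 63,700,000,000 J / 1055 = 60,379,147 BTU
Gas: input = 60,379,147 / 0.89 = 67,841,738 BTU = 678.4 therm → 678.4 × £2.05 = £1,390.76
Heat pump: 60,379,147 BTU / 3412 = 17,700 kWh heat; / 3.8 = 4,657 kWh in → × £0.320 = £1,490.20
Difference = |£1,390.76 − £1,490.20| = £99.44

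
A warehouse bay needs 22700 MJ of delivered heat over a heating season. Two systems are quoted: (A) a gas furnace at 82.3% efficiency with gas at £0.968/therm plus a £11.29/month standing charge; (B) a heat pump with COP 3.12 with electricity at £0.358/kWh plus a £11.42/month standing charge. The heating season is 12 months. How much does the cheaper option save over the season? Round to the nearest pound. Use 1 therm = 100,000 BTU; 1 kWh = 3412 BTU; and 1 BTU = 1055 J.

Heat load = 22700 MJ = 22,700,000,000 J / 1055 = 21,516,588 BTU
Gas: input = 21,516,588 / 0.823 = 26,144,092 BTU = 261.4 therm → 261.4 × £0.968 = £253.07; + 12 × £11.29 standing = £388.55
Heat pump: 21,516,588 BTU / 3412 = 6,306 kWh heat; / 3.12 = 2,021 kWh in → × £0.358 = £723.59; + 12 × £11.42 standing = £860.63
Difference = |£388.55 − £860.63| = £472.08 ≈ £472

£472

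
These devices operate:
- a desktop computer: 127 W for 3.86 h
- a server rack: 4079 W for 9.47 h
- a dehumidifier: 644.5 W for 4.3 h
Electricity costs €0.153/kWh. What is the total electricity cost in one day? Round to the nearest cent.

desktop computer: 127 W × 3.86 h = 490 Wh = 0.4902 kWh
server rack: 4079 W × 9.47 h = 38,628 Wh = 38.63 kWh
dehumidifier: 644.5 W × 4.3 h = 2,771 Wh = 2.771 kWh
Total energy = 0.4902 + 38.63 + 2.771 = 41.89 kWh
Cost = 41.89 kWh × €0.153 = €6.41

€6.41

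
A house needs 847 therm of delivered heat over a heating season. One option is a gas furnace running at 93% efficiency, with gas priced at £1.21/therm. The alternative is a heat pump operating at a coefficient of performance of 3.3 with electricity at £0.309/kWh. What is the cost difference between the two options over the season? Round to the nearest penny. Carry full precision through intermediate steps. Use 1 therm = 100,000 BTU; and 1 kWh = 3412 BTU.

Heat load = 847 therm × 100,000 = 84,700,000 BTU
Gas: input = 84,700,000 / 0.93 = 91,075,269 BTU = 910.8 therm → 910.8 × £1.21 = £1,102.01
Heat pump: 84,700,000 BTU / 3412 = 24,820 kWh heat; / 3.3 = 7,522 kWh in → × £0.309 = £2,324.44
Difference = |£1,102.01 − £2,324.44| = £1,222.43

£1222.43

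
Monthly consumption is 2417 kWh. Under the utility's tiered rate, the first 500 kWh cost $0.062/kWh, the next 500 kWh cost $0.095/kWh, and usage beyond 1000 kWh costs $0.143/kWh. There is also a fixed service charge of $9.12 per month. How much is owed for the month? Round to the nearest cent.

First 500 kWh × $0.062 = $31.00
Next 500 kWh × $0.095 = $47.50
Remaining 1417 kWh × $0.143 = $202.63
Energy charge = $281.13; + service $9.12 = $290.25

$290.25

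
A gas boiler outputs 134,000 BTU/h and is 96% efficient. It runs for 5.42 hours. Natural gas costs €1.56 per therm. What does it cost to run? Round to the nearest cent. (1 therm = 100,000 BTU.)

€11.80

Heat delivered = 134,000 BTU/h × 5.42 h = 726,280 BTU
Gas input = 726,280 / 0.96 = 756,542 BTU
= 756,542 / 100,000 = 7.565 therm
Cost = 7.565 × €1.56/therm = €11.80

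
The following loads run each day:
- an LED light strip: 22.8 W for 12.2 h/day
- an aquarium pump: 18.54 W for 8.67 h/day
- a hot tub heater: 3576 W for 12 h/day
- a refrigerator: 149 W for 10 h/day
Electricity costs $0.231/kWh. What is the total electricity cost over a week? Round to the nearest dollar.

$73

LED light strip: 22.8 W × 12.2 h × 7 d = 1,947 Wh = 1.947 kWh
aquarium pump: 18.54 W × 8.67 h × 7 d = 1,125 Wh = 1.125 kWh
hot tub heater: 3576 W × 12 h × 7 d = 300,384 Wh = 300.4 kWh
refrigerator: 149 W × 10 h × 7 d = 10,430 Wh = 10.43 kWh
Total energy = 1.947 + 1.125 + 300.4 + 10.43 = 313.9 kWh
Cost = 313.9 kWh × $0.231 = $72.51 ≈ $73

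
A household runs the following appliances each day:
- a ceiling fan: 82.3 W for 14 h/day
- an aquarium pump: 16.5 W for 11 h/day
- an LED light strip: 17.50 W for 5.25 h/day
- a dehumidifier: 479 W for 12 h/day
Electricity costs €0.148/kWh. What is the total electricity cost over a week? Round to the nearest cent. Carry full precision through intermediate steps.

ceiling fan: 82.3 W × 14 h × 7 d = 8,065 Wh = 8.065 kWh
aquarium pump: 16.5 W × 11 h × 7 d = 1,270 Wh = 1.27 kWh
LED light strip: 17.50 W × 5.25 h × 7 d = 643 Wh = 0.6431 kWh
dehumidifier: 479 W × 12 h × 7 d = 40,236 Wh = 40.24 kWh
Total energy = 8.065 + 1.27 + 0.6431 + 40.24 = 50.22 kWh
Cost = 50.22 kWh × €0.148 = €7.43

€7.43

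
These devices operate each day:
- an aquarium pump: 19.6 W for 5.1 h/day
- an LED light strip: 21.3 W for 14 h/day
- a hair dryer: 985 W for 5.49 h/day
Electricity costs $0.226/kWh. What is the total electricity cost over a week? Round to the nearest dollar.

$9

aquarium pump: 19.6 W × 5.1 h × 7 d = 700 Wh = 0.6997 kWh
LED light strip: 21.3 W × 14 h × 7 d = 2,087 Wh = 2.087 kWh
hair dryer: 985 W × 5.49 h × 7 d = 37,854 Wh = 37.85 kWh
Total energy = 0.6997 + 2.087 + 37.85 = 40.64 kWh
Cost = 40.64 kWh × $0.226 = $9.18 ≈ $9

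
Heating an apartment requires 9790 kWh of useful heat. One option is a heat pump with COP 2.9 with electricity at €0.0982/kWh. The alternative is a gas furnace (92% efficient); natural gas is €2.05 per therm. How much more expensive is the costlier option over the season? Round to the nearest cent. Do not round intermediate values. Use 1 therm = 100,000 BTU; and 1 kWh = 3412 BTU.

€412.81

Heat load = 9790 kWh × 3412 = 33,403,480 BTU
Gas: input = 33,403,480 / 0.92 = 36,308,130 BTU = 363.1 therm → 363.1 × €2.05 = €744.32
Heat pump: 33,403,480 BTU / 3412 = 9,790 kWh heat; / 2.9 = 3,376 kWh in → × €0.0982 = €331.51
Difference = |€744.32 − €331.51| = €412.81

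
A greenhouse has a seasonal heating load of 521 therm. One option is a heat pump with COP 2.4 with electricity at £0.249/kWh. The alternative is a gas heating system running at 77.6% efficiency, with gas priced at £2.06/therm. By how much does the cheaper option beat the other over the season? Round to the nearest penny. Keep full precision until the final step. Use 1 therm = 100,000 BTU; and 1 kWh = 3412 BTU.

Heat load = 521 therm × 100,000 = 52,100,000 BTU
Gas: input = 52,100,000 / 0.776 = 67,139,175 BTU = 671.4 therm → 671.4 × £2.06 = £1,383.07
Heat pump: 52,100,000 BTU / 3412 = 15,270 kWh heat; / 2.4 = 6,362 kWh in → × £0.249 = £1,584.22
Difference = |£1,383.07 − £1,584.22| = £201.16

£201.16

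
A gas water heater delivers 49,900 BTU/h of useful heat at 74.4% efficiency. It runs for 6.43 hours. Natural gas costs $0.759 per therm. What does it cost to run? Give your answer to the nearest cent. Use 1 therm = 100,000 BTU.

Heat delivered = 49,900 BTU/h × 6.43 h = 320,857 BTU
Gas input = 320,857 / 0.744 = 431,259 BTU
= 431,259 / 100,000 = 4.313 therm
Cost = 4.313 × $0.759/therm = $3.27

$3.27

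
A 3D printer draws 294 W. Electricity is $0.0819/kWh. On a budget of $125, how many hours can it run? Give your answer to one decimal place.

5191.3 h

Energy budget = $125 / $0.0819 per kWh = 1,526 kWh = 1,526,252 Wh
Runtime = 1,526,252 Wh / 294 W = 5,191 h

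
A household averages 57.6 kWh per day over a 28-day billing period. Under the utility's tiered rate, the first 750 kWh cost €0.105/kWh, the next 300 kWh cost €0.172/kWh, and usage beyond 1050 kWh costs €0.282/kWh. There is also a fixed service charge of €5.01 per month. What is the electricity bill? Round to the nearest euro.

Usage = 57.6 kWh/day × 28 days = 1612.8 kWh
First 750 kWh × €0.105 = €78.75
Next 300 kWh × €0.172 = €51.60
Remaining 562.8 kWh × €0.282 = €158.71
Energy charge = €289.06; + service €5.01 = €294.07 ≈ €294

€294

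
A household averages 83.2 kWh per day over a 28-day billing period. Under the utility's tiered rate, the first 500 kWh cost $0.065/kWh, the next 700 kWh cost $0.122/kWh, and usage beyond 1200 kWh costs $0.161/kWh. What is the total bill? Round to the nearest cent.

$299.77

Usage = 83.2 kWh/day × 28 days = 2329.6 kWh
First 500 kWh × $0.065 = $32.50
Next 700 kWh × $0.122 = $85.40
Remaining 1129.6 kWh × $0.161 = $181.87
Total = $299.77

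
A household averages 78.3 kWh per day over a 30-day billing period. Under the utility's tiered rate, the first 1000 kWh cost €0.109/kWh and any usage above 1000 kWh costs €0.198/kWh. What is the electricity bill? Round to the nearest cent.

€376.10

Usage = 78.3 kWh/day × 30 days = 2349 kWh
First 1000 kWh × €0.109 = €109.00
Remaining 1349 kWh × €0.198 = €267.10
Total = €376.10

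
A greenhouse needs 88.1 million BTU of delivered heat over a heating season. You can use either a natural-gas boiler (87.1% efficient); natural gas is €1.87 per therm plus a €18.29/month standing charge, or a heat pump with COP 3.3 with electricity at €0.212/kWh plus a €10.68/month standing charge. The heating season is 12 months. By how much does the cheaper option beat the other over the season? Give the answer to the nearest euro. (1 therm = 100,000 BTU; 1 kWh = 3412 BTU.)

Heat load = 88.1 × 10⁶ BTU = 88,100,000 BTU
Gas: input = 88,100,000 / 0.871 = 101,148,106 BTU = 1,011 therm → 1,011 × €1.87 = €1,891.47; + 12 × €18.29 standing = €2,110.95
Heat pump: 88,100,000 BTU / 3412 = 25,820 kWh heat; / 3.3 = 7,824 kWh in → × €0.212 = €1,658.78; + 12 × €10.68 standing = €1,786.94
Difference = |€2,110.95 − €1,786.94| = €324.01 ≈ €324

€324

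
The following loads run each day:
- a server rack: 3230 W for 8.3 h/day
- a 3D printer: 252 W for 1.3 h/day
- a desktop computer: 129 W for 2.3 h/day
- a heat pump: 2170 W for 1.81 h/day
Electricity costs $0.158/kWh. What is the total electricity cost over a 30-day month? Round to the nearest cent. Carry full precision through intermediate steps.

server rack: 3230 W × 8.3 h × 30 d = 804,270 Wh = 804.3 kWh
3D printer: 252 W × 1.3 h × 30 d = 9,828 Wh = 9.828 kWh
desktop computer: 129 W × 2.3 h × 30 d = 8,901 Wh = 8.901 kWh
heat pump: 2170 W × 1.81 h × 30 d = 117,831 Wh = 117.8 kWh
Total energy = 804.3 + 9.828 + 8.901 + 117.8 = 940.8 kWh
Cost = 940.8 kWh × $0.158 = $148.65

$148.65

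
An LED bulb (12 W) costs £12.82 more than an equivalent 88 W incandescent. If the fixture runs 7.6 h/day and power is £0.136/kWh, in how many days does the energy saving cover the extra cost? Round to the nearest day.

163 days

Power saved = 88 − 12 = 76 W
Daily energy saved = 76 W × 7.6 h = 577.6 Wh = 0.5776 kWh
Daily savings = 0.5776 × £0.136 = £0.0786
Payback = £12.82 / £0.0786 per day = 163.2 days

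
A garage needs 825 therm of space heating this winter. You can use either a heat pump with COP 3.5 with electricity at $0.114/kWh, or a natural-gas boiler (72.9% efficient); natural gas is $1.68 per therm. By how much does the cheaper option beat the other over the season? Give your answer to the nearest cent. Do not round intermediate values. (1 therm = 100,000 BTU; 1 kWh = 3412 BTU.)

$1113.68

Heat load = 825 therm × 100,000 = 82,500,000 BTU
Gas: input = 82,500,000 / 0.729 = 113,168,724 BTU = 1,132 therm → 1,132 × $1.68 = $1,901.23
Heat pump: 82,500,000 BTU / 3412 = 24,180 kWh heat; / 3.5 = 6,908 kWh in → × $0.114 = $787.56
Difference = |$1,901.23 − $787.56| = $1,113.68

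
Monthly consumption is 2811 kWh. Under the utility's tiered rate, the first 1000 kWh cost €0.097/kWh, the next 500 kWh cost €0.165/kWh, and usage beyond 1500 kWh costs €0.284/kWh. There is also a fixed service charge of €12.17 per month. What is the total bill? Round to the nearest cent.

First 1000 kWh × €0.097 = €97.00
Next 500 kWh × €0.165 = €82.50
Remaining 1311 kWh × €0.284 = €372.32
Energy charge = €551.82; + service €12.17 = €563.99

€563.99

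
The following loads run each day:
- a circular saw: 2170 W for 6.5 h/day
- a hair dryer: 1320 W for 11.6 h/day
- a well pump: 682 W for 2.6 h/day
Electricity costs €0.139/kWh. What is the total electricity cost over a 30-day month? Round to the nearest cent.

€130.06

circular saw: 2170 W × 6.5 h × 30 d = 423,150 Wh = 423.1 kWh
hair dryer: 1320 W × 11.6 h × 30 d = 459,360 Wh = 459.4 kWh
well pump: 682 W × 2.6 h × 30 d = 53,196 Wh = 53.2 kWh
Total energy = 423.1 + 459.4 + 53.2 = 935.7 kWh
Cost = 935.7 kWh × €0.139 = €130.06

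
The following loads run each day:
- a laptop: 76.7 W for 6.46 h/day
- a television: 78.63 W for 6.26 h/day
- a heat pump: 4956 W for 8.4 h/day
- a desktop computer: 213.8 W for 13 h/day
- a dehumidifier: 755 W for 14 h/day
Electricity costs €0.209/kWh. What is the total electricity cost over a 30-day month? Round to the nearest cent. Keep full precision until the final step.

laptop: 76.7 W × 6.46 h × 30 d = 14,864 Wh = 14.86 kWh
television: 78.63 W × 6.26 h × 30 d = 14,767 Wh = 14.77 kWh
heat pump: 4956 W × 8.4 h × 30 d = 1,248,912 Wh = 1,249 kWh
desktop computer: 213.8 W × 13 h × 30 d = 83,382 Wh = 83.38 kWh
dehumidifier: 755 W × 14 h × 30 d = 317,100 Wh = 317.1 kWh
Total energy = 14.86 + 14.77 + 1,249 + 83.38 + 317.1 = 1,679 kWh
Cost = 1,679 kWh × €0.209 = €350.92

€350.92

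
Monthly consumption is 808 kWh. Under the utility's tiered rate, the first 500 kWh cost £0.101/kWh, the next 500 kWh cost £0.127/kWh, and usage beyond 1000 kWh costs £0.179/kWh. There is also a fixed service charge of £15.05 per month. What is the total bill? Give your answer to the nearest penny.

£104.67

First 500 kWh × £0.101 = £50.50
Next 308 kWh × £0.127 = £39.12
Remaining tier: 0 kWh (not reached)
Energy charge = £89.62; + service £15.05 = £104.67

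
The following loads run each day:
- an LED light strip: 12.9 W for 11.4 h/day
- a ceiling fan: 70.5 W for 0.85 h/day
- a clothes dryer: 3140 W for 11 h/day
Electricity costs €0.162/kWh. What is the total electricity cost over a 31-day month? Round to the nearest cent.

€174.50

LED light strip: 12.9 W × 11.4 h × 31 d = 4,559 Wh = 4.559 kWh
ceiling fan: 70.5 W × 0.85 h × 31 d = 1,858 Wh = 1.858 kWh
clothes dryer: 3140 W × 11 h × 31 d = 1,070,740 Wh = 1,071 kWh
Total energy = 4.559 + 1.858 + 1,071 = 1,077 kWh
Cost = 1,077 kWh × €0.162 = €174.50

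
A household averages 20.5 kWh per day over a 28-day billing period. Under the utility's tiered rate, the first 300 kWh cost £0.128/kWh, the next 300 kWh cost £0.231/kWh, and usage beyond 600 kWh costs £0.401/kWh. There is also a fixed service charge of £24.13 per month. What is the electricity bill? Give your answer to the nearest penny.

£125.82

Usage = 20.5 kWh/day × 28 days = 574 kWh
First 300 kWh × £0.128 = £38.40
Next 274 kWh × £0.231 = £63.29
Remaining tier: 0 kWh (not reached)
Energy charge = £101.69; + service £24.13 = £125.82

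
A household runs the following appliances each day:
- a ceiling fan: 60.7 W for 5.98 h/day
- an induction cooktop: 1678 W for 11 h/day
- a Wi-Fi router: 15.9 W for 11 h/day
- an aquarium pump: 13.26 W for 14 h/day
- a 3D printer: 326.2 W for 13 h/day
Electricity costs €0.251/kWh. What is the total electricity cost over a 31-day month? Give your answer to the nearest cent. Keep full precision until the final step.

€182.25

ceiling fan: 60.7 W × 5.98 h × 31 d = 11,253 Wh = 11.25 kWh
induction cooktop: 1678 W × 11 h × 31 d = 572,198 Wh = 572.2 kWh
Wi-Fi router: 15.9 W × 11 h × 31 d = 5,422 Wh = 5.422 kWh
aquarium pump: 13.26 W × 14 h × 31 d = 5,755 Wh = 5.755 kWh
3D printer: 326.2 W × 13 h × 31 d = 131,459 Wh = 131.5 kWh
Total energy = 11.25 + 572.2 + 5.422 + 5.755 + 131.5 = 726.1 kWh
Cost = 726.1 kWh × €0.251 = €182.25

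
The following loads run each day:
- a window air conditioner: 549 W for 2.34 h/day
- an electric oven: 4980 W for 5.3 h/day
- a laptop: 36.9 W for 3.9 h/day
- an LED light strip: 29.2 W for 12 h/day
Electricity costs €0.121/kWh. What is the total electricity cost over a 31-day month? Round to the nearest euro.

€106

window air conditioner: 549 W × 2.34 h × 31 d = 39,824 Wh = 39.82 kWh
electric oven: 4980 W × 5.3 h × 31 d = 818,214 Wh = 818.2 kWh
laptop: 36.9 W × 3.9 h × 31 d = 4,461 Wh = 4.461 kWh
LED light strip: 29.2 W × 12 h × 31 d = 10,862 Wh = 10.86 kWh
Total energy = 39.82 + 818.2 + 4.461 + 10.86 = 873.4 kWh
Cost = 873.4 kWh × €0.121 = €105.68 ≈ €106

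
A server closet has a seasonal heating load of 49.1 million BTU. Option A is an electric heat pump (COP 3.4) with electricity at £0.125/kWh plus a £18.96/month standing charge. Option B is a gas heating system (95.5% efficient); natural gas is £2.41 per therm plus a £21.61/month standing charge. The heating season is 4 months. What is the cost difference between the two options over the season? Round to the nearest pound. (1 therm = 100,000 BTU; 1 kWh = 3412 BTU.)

£721

Heat load = 49.1 × 10⁶ BTU = 49,100,000 BTU
Gas: input = 49,100,000 / 0.955 = 51,413,613 BTU = 514.1 therm → 514.1 × £2.41 = £1,239.07; + 4 × £21.61 standing = £1,325.51
Heat pump: 49,100,000 BTU / 3412 = 14,390 kWh heat; / 3.4 = 4,232 kWh in → × £0.125 = £529.06; + 4 × £18.96 standing = £604.90
Difference = |£1,325.51 − £604.90| = £720.61 ≈ £721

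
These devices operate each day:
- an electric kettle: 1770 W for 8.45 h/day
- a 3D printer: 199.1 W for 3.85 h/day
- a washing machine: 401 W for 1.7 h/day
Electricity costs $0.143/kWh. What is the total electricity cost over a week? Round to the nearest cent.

$16.42

electric kettle: 1770 W × 8.45 h × 7 d = 104,695 Wh = 104.7 kWh
3D printer: 199.1 W × 3.85 h × 7 d = 5,366 Wh = 5.366 kWh
washing machine: 401 W × 1.7 h × 7 d = 4,772 Wh = 4.772 kWh
Total energy = 104.7 + 5.366 + 4.772 = 114.8 kWh
Cost = 114.8 kWh × $0.143 = $16.42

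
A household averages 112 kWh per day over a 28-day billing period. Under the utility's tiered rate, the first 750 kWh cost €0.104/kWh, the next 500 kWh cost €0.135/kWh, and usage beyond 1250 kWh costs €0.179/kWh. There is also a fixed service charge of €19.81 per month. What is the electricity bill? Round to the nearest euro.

€503

Usage = 112 kWh/day × 28 days = 3136 kWh
First 750 kWh × €0.104 = €78.00
Next 500 kWh × €0.135 = €67.50
Remaining 1886 kWh × €0.179 = €337.59
Energy charge = €483.09; + service €19.81 = €502.90 ≈ €503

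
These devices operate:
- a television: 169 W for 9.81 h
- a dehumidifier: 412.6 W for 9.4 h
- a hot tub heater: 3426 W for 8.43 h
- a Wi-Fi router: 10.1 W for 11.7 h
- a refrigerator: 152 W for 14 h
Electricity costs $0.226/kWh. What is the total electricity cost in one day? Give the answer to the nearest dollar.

television: 169 W × 9.81 h = 1,658 Wh = 1.658 kWh
dehumidifier: 412.6 W × 9.4 h = 3,878 Wh = 3.878 kWh
hot tub heater: 3426 W × 8.43 h = 28,881 Wh = 28.88 kWh
Wi-Fi router: 10.1 W × 11.7 h = 118 Wh = 0.1182 kWh
refrigerator: 152 W × 14 h = 2,128 Wh = 2.128 kWh
Total energy = 1.658 + 3.878 + 28.88 + 0.1182 + 2.128 = 36.66 kWh
Cost = 36.66 kWh × $0.226 = $8.29 ≈ $8

$8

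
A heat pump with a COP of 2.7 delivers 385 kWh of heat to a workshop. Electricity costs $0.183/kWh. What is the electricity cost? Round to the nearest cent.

$26.09

Electrical input = 385 kWh / 2.7 = 142.6 kWh
Cost = 142.6 × $0.183/kWh = $26.09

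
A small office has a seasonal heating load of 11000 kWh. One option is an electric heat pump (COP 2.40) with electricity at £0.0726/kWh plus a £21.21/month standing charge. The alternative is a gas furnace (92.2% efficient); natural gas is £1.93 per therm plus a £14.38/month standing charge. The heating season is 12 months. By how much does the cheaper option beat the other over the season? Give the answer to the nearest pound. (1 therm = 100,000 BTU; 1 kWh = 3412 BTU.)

Heat load = 11000 kWh × 3412 = 37,532,000 BTU
Gas: input = 37,532,000 / 0.922 = 40,707,158 BTU = 407.1 therm → 407.1 × £1.93 = £785.65; + 12 × £14.38 standing = £958.21
Heat pump: 37,532,000 BTU / 3412 = 11,000 kWh heat; / 2.40 = 4,583 kWh in → × £0.0726 = £332.75; + 12 × £21.21 standing = £587.27
Difference = |£958.21 − £587.27| = £370.94 ≈ £371

£371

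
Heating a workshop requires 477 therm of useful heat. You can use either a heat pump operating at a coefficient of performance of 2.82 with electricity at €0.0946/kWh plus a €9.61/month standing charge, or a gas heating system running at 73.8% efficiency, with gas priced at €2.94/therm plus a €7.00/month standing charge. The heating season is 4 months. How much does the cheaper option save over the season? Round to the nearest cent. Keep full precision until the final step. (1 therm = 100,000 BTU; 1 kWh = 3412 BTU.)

Heat load = 477 therm × 100,000 = 47,700,000 BTU
Gas: input = 47,700,000 / 0.738 = 64,634,146 BTU = 646.3 therm → 646.3 × €2.94 = €1,900.24; + 4 × €7.00 standing = €1,928.24
Heat pump: 47,700,000 BTU / 3412 = 13,980 kWh heat; / 2.82 = 4,957 kWh in → × €0.0946 = €468.98; + 4 × €9.61 standing = €507.42
Difference = |€1,928.24 − €507.42| = €1,420.83

€1420.83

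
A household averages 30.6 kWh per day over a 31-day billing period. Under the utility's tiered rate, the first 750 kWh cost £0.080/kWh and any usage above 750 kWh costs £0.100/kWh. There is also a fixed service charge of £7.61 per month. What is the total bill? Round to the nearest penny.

Usage = 30.6 kWh/day × 31 days = 948.6 kWh
First 750 kWh × £0.080 = £60.00
Remaining 198.6 kWh × £0.100 = £19.86
Energy charge = £79.86; + service £7.61 = £87.47

£87.47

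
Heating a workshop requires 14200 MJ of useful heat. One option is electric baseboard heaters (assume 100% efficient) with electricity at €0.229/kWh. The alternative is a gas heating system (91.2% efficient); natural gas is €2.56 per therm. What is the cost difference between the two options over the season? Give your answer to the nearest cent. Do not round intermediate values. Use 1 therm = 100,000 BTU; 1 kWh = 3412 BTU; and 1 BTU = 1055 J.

€525.55

Heat load = 14200 MJ = 14,200,000,000 J / 1055 = 13,459,716 BTU
Gas: input = 13,459,716 / 0.912 = 14,758,460 BTU = 147.6 therm → 147.6 × €2.56 = €377.82
Electric: 13,459,716 BTU / 3412 = 3,945 kWh → × €0.229 = €903.36
Difference = |€377.82 − €903.36| = €525.55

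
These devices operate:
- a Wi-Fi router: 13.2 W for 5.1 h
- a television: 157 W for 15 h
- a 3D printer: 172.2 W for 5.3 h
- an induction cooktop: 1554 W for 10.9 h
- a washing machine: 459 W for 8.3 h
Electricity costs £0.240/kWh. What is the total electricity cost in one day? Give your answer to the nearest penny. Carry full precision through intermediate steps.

£5.78

Wi-Fi router: 13.2 W × 5.1 h = 67 Wh = 0.06732 kWh
television: 157 W × 15 h = 2,355 Wh = 2.355 kWh
3D printer: 172.2 W × 5.3 h = 913 Wh = 0.9127 kWh
induction cooktop: 1554 W × 10.9 h = 16,939 Wh = 16.94 kWh
washing machine: 459 W × 8.3 h = 3,810 Wh = 3.81 kWh
Total energy = 0.06732 + 2.355 + 0.9127 + 16.94 + 3.81 = 24.08 kWh
Cost = 24.08 kWh × £0.240 = £5.78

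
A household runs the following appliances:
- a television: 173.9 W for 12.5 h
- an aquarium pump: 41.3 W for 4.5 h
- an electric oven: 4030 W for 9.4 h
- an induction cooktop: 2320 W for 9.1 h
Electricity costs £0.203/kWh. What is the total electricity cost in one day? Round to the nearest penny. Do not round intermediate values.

£12.45

television: 173.9 W × 12.5 h = 2,174 Wh = 2.174 kWh
aquarium pump: 41.3 W × 4.5 h = 186 Wh = 0.1858 kWh
electric oven: 4030 W × 9.4 h = 37,882 Wh = 37.88 kWh
induction cooktop: 2320 W × 9.1 h = 21,112 Wh = 21.11 kWh
Total energy = 2.174 + 0.1858 + 37.88 + 21.11 = 61.35 kWh
Cost = 61.35 kWh × £0.203 = £12.45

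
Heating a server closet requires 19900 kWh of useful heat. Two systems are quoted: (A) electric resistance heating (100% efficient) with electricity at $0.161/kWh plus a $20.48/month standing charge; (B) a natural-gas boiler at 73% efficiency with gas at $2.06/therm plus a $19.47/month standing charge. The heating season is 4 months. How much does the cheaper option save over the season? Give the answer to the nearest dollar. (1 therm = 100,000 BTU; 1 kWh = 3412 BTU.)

Heat load = 19900 kWh × 3412 = 67,898,800 BTU
Gas: input = 67,898,800 / 0.73 = 93,012,055 BTU = 930.1 therm → 930.1 × $2.06 = $1,916.05; + 4 × $19.47 standing = $1,993.93
Electric: 67,898,800 BTU / 3412 = 19,900 kWh → × $0.161 = $3,203.90; + 4 × $20.48 standing = $3,285.82
Difference = |$1,993.93 − $3,285.82| = $1,291.89 ≈ $1292

$1292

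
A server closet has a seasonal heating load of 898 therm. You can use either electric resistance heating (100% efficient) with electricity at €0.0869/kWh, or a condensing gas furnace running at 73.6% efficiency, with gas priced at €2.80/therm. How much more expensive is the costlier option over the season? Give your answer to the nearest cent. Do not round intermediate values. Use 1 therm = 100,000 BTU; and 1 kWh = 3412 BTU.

€1129.19

Heat load = 898 therm × 100,000 = 89,800,000 BTU
Gas: input = 89,800,000 / 0.736 = 122,010,870 BTU = 1,220 therm → 1,220 × €2.80 = €3,416.30
Electric: 89,800,000 BTU / 3412 = 26,320 kWh → × €0.0869 = €2,287.11
Difference = |€3,416.30 − €2,287.11| = €1,129.19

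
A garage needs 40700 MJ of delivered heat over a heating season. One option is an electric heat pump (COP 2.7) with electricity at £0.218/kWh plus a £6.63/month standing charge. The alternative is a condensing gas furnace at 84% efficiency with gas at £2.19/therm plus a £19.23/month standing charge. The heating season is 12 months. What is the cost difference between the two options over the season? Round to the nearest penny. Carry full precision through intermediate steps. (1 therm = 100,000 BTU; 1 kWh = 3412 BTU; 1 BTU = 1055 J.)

Heat load = 40700 MJ = 40,700,000,000 J / 1055 = 38,578,199 BTU
Gas: input = 38,578,199 / 0.840 = 45,926,427 BTU = 459.3 therm → 459.3 × £2.19 = £1,005.79; + 12 × £19.23 standing = £1,236.55
Heat pump: 38,578,199 BTU / 3412 = 11,310 kWh heat; / 2.7 = 4,188 kWh in → × £0.218 = £912.91; + 12 × £6.63 standing = £992.47
Difference = |£1,236.55 − £992.47| = £244.08

£244.08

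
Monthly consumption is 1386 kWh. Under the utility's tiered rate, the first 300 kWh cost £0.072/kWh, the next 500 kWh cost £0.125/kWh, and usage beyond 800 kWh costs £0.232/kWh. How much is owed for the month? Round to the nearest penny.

First 300 kWh × £0.072 = £21.60
Next 500 kWh × £0.125 = £62.50
Remaining 586 kWh × £0.232 = £135.95
Total = £220.05

£220.05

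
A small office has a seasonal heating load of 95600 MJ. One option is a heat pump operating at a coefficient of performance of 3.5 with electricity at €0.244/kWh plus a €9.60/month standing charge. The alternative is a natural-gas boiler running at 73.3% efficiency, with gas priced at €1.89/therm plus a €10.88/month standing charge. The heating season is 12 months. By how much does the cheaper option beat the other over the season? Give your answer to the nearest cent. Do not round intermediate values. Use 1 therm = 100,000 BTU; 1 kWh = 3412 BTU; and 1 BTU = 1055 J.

€500.37

Heat load = 95600 MJ = 95,600,000,000 J / 1055 = 90,616,114 BTU
Gas: input = 90,616,114 / 0.733 = 123,623,620 BTU = 1,236 therm → 1,236 × €1.89 = €2,336.49; + 12 × €10.88 standing = €2,467.05
Heat pump: 90,616,114 BTU / 3412 = 26,560 kWh heat; / 3.5 = 7,588 kWh in → × €0.244 = €1,851.48; + 12 × €9.60 standing = €1,966.68
Difference = |€2,467.05 − €1,966.68| = €500.37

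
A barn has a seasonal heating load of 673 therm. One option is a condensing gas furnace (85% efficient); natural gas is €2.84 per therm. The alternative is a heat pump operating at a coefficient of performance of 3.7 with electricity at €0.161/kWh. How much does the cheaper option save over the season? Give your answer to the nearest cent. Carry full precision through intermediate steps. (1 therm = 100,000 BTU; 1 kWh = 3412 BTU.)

Heat load = 673 therm × 100,000 = 67,300,000 BTU
Gas: input = 67,300,000 / 0.85 = 79,176,471 BTU = 791.8 therm → 791.8 × €2.84 = €2,248.61
Heat pump: 67,300,000 BTU / 3412 = 19,720 kWh heat; / 3.7 = 5,331 kWh in → × €0.161 = €858.28
Difference = |€2,248.61 − €858.28| = €1,390.33

€1390.33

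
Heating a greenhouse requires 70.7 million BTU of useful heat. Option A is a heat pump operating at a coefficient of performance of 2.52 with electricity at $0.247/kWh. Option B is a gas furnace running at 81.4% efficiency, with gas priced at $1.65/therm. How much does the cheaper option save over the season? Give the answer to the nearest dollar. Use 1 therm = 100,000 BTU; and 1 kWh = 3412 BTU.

$598

Heat load = 70.7 × 10⁶ BTU = 70,700,000 BTU
Gas: input = 70,700,000 / 0.814 = 86,855,037 BTU = 868.6 therm → 868.6 × $1.65 = $1,433.11
Heat pump: 70,700,000 BTU / 3412 = 20,720 kWh heat; / 2.52 = 8,223 kWh in → × $0.247 = $2,030.99
Difference = |$1,433.11 − $2,030.99| = $597.88 ≈ $598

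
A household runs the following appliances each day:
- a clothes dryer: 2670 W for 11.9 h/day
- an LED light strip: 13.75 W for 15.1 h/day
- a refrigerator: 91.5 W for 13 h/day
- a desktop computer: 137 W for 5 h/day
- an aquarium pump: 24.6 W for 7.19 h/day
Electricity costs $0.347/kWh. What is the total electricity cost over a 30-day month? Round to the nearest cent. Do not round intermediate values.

$354.27

clothes dryer: 2670 W × 11.9 h × 30 d = 953,190 Wh = 953.2 kWh
LED light strip: 13.75 W × 15.1 h × 30 d = 6,229 Wh = 6.229 kWh
refrigerator: 91.5 W × 13 h × 30 d = 35,685 Wh = 35.69 kWh
desktop computer: 137 W × 5 h × 30 d = 20,550 Wh = 20.55 kWh
aquarium pump: 24.6 W × 7.19 h × 30 d = 5,306 Wh = 5.306 kWh
Total energy = 953.2 + 6.229 + 35.69 + 20.55 + 5.306 = 1,021 kWh
Cost = 1,021 kWh × $0.347 = $354.27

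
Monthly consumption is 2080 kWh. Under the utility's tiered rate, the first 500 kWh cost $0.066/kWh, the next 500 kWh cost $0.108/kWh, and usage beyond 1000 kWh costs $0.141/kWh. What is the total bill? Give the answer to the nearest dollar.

First 500 kWh × $0.066 = $33.00
Next 500 kWh × $0.108 = $54.00
Remaining 1080 kWh × $0.141 = $152.28
Total = $239.28 ≈ $239

$239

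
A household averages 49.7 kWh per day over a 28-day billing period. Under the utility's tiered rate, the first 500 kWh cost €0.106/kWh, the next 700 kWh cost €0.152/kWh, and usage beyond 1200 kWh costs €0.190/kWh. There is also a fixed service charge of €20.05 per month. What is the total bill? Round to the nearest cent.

Usage = 49.7 kWh/day × 28 days = 1391.6 kWh
First 500 kWh × €0.106 = €53.00
Next 700 kWh × €0.152 = €106.40
Remaining 191.6 kWh × €0.190 = €36.40
Energy charge = €195.80; + service €20.05 = €215.85

€215.85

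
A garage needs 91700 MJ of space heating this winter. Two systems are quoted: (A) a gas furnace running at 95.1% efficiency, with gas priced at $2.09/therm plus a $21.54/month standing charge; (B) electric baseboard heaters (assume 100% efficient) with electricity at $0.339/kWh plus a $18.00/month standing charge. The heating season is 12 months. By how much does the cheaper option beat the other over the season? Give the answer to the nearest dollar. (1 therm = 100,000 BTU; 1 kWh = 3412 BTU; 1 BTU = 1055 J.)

$6683

Heat load = 91700 MJ = 91,700,000,000 J / 1055 = 86,919,431 BTU
Gas: input = 86,919,431 / 0.951 = 91,397,930 BTU = 914 therm → 914 × $2.09 = $1,910.22; + 12 × $21.54 standing = $2,168.70
Electric: 86,919,431 BTU / 3412 = 25,470 kWh → × $0.339 = $8,635.90; + 12 × $18.00 standing = $8,851.90
Difference = |$2,168.70 − $8,851.90| = $6,683.20 ≈ $6683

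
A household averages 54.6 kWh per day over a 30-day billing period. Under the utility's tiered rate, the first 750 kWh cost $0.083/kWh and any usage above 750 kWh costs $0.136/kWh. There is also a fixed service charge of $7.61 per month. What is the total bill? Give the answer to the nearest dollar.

$191

Usage = 54.6 kWh/day × 30 days = 1638 kWh
First 750 kWh × $0.083 = $62.25
Remaining 888 kWh × $0.136 = $120.77
Energy charge = $183.02; + service $7.61 = $190.63 ≈ $191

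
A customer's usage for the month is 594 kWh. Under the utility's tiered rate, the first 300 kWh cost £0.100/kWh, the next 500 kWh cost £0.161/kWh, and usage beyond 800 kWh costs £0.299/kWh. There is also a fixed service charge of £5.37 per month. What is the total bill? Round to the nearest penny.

First 300 kWh × £0.100 = £30.00
Next 294 kWh × £0.161 = £47.33
Remaining tier: 0 kWh (not reached)
Energy charge = £77.33; + service £5.37 = £82.70

£82.70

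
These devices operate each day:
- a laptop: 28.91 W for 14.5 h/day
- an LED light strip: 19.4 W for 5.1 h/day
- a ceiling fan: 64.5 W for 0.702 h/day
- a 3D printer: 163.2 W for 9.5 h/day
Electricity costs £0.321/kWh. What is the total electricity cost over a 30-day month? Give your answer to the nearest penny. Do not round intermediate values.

£20.36

laptop: 28.91 W × 14.5 h × 30 d = 12,576 Wh = 12.58 kWh
LED light strip: 19.4 W × 5.1 h × 30 d = 2,968 Wh = 2.968 kWh
ceiling fan: 64.5 W × 0.702 h × 30 d = 1,358 Wh = 1.358 kWh
3D printer: 163.2 W × 9.5 h × 30 d = 46,512 Wh = 46.51 kWh
Total energy = 12.58 + 2.968 + 1.358 + 46.51 = 63.41 kWh
Cost = 63.41 kWh × £0.321 = £20.36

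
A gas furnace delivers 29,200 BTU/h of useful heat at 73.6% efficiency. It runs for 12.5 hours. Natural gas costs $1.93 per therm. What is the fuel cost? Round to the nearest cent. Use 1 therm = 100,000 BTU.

$9.57

Heat delivered = 29,200 BTU/h × 12.5 h = 365,000 BTU
Gas input = 365,000 / 0.736 = 495,924 BTU
= 495,924 / 100,000 = 4.959 therm
Cost = 4.959 × $1.93/therm = $9.57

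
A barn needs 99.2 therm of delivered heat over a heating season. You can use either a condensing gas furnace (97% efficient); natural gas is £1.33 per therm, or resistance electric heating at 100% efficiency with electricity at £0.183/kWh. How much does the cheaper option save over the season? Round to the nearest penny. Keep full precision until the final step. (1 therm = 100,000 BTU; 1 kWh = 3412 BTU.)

£396.04

Heat load = 99.2 therm × 100,000 = 9,920,000 BTU
Gas: input = 9,920,000 / 0.97 = 10,226,804 BTU = 102.3 therm → 102.3 × £1.33 = £136.02
Electric: 9,920,000 BTU / 3412 = 2,907 kWh → × £0.183 = £532.05
Difference = |£136.02 − £532.05| = £396.04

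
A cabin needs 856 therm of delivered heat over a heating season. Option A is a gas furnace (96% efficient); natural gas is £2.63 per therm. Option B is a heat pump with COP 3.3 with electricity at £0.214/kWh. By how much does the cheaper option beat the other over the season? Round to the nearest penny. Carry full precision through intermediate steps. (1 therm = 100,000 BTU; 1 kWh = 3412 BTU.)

£718.17

Heat load = 856 therm × 100,000 = 85,600,000 BTU
Gas: input = 85,600,000 / 0.96 = 89,166,667 BTU = 891.7 therm → 891.7 × £2.63 = £2,345.08
Heat pump: 85,600,000 BTU / 3412 = 25,090 kWh heat; / 3.3 = 7,602 kWh in → × £0.214 = £1,626.91
Difference = |£2,345.08 − £1,626.91| = £718.17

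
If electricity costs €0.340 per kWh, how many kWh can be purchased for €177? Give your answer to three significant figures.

€177 / €0.340 per kWh = 520.6 kWh

521 kWh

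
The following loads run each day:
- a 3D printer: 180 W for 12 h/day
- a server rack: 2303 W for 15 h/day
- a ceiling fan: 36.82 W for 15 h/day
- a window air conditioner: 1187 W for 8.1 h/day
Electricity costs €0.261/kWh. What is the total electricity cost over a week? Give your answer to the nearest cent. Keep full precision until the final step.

3D printer: 180 W × 12 h × 7 d = 15,120 Wh = 15.12 kWh
server rack: 2303 W × 15 h × 7 d = 241,815 Wh = 241.8 kWh
ceiling fan: 36.82 W × 15 h × 7 d = 3,866 Wh = 3.866 kWh
window air conditioner: 1187 W × 8.1 h × 7 d = 67,303 Wh = 67.3 kWh
Total energy = 15.12 + 241.8 + 3.866 + 67.3 = 328.1 kWh
Cost = 328.1 kWh × €0.261 = €85.64

€85.64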